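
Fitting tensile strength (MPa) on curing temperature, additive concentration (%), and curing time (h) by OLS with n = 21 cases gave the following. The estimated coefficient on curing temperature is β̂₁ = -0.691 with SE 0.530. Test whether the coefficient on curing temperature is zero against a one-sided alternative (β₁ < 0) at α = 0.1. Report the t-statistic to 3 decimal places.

t = -1.304

H₀: β₁ = 0 vs H₁: β₁ < 0.
t = (β̂₁ − β₁⁰)/SE = -0.691 / 0.530 = -1.304.
df = n − k − 1 = 21 − 3 − 1 = 17.
One-sided p ≈ 0.1048, which is ≥ 0.1, so fail to reject H₀.
The data do not give significant evidence that the true slope on curing temperature is negative, holding the other predictors fixed.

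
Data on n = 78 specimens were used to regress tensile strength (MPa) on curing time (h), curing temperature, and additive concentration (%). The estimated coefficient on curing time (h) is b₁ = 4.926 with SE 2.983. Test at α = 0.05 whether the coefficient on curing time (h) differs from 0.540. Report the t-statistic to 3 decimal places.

t = 1.470

H₀: β₁ = 0.540 vs H₁: β₁ ≠ 0.540.
t = (b₁ − β₁⁰)/SE = (4.926 − 0.540) / 2.983 = 1.470.
df = n − k − 1 = 78 − 3 − 1 = 74.
Two-sided p ≈ 0.1457, which is ≥ 0.05, so fail to reject H₀.
The data are consistent with a true slope of 0.540 MPa per unit of curing time (h), holding the other predictors fixed.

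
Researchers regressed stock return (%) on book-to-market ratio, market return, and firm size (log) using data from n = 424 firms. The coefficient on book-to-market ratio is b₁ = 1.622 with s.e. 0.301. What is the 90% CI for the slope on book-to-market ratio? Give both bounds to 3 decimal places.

df = n − k − 1 = 424 − 3 − 1 = 420.
t* = t_{0.05, 420} = 1.64849.
Margin = t* × SE = 1.64849 × 0.301 = 0.49620.
CI: 1.622 ± 0.49620 → (1.126, 2.118).
With 90% confidence, each one-unit increase in book-to-market ratio is associated with a change of between 1.126 and 2.118 % in stock return, holding the other predictors fixed.

(1.126, 2.118)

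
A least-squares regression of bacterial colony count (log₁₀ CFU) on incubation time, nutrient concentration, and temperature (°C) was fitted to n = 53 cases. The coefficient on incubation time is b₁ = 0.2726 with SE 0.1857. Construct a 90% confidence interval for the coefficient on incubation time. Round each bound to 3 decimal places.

(-0.039, 0.584)

df = n − k − 1 = 53 − 3 − 1 = 49.
t* = t_{0.05, 49} = 1.676551.
Margin = t* × SE = 1.676551 × 0.1857 = 0.31134.
CI: 0.2726 ± 0.31134 → (-0.039, 0.584).
With 90% confidence, each one-unit increase in incubation time is associated with a change of between -0.039 and 0.584 log₁₀ CFU in bacterial colony count, holding the other predictors fixed.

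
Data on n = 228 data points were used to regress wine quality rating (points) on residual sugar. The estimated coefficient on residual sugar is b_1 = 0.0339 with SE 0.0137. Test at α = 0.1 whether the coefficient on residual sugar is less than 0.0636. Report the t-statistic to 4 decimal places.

H₀: β₁ = 0.0636 vs H₁: β₁ < 0.0636.
t = (b_1 − β₁⁰)/SE = (0.0339 − 0.0636) / 0.0137 = -2.1679.
df = n − 2 = 228 − 2 = 226.
One-sided p ≈ 0.0156, which is < 0.1, so reject H₀.
There is evidence that the true slope on residual sugar is below 0.0636 points per unit.

t = -2.1679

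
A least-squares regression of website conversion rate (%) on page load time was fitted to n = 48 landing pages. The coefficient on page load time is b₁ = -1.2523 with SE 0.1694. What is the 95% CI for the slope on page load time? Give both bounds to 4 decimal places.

df = n − 2 = 48 − 2 = 46.
t* = t_{0.025, 46} = 2.012896.
Margin = t* × SE = 2.012896 × 0.1694 = 0.340985.
CI: -1.2523 ± 0.340985 → (-1.5933, -0.9113).
With 95% confidence, each one-unit increase in page load time is associated with a change of between -1.5933 and -0.9113 % in website conversion rate.

(-1.5933, -0.9113)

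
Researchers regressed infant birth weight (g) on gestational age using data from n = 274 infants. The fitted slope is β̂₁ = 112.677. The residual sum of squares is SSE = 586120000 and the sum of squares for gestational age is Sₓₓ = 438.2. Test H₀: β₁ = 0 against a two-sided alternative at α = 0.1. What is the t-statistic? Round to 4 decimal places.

MSE = SSE/(n − 2) = 586120000/272 = 2.15485e+06.
SE(β̂₁) = √(MSE/Sₓₓ) = √(2.15485e+06/438.2) = 70.125.
t = 112.677 / 70.125 = 1.6068.
df = n − 2 = 272.
Two-sided p ≈ 0.1093, which is ≥ 0.1, so fail to reject H₀.
The data do not give significant evidence of an association between gestational age and infant birth weight.

t = 1.6068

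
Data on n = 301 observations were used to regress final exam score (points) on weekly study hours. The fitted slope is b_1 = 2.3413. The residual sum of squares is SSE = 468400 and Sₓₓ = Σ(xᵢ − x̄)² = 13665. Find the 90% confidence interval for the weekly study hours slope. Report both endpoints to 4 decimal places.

(1.7826, 2.9000)

MSE = SSE/(n − 2) = 468400/299 = 1566.56.
SE(b_1) = √(MSE/Sₓₓ) = √(1566.56/13665) = 0.338585.
df = n − 2 = 299.
t* = t_{0.05, 299} = 1.649966.
Margin = t* × SE = 1.649966 × 0.338585 = 0.558654.
CI: 2.3413 ± 0.558654 → (1.7826, 2.9000).
With 90% confidence, each one-unit increase in weekly study hours is associated with a change of between 1.7826 and 2.9000 points in final exam score.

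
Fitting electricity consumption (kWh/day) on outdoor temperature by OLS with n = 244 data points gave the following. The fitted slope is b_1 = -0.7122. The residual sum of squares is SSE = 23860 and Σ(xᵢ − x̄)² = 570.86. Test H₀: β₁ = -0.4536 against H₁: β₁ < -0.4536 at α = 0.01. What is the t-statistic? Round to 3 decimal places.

t = -0.622

MSE = SSE/(n − 2) = 23860/242 = 98.595.
SE(b_1) = √(MSE/Sₓₓ) = √(98.595/570.86) = 0.415588.
t = (-0.7122 − (-0.4536)) / 0.415588 = -0.622.
df = n − 2 = 242.
One-sided p ≈ 0.2672, which is ≥ 0.01, so fail to reject H₀.
The data do not give significant evidence that the true slope on outdoor temperature is below -0.4536 kWh/day per unit.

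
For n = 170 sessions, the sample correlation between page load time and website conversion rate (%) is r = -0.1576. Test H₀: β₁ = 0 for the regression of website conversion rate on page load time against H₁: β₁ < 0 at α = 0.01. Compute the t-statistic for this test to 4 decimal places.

t = -2.0686

t = r·√(n − 2)/√(1 − r²) = -0.1576·√168/√0.975162 = -2.0686.
df = n − 2 = 168.
One-sided p ≈ 0.0201, which is ≥ 0.01, so fail to reject H₀.
The data do not give significant evidence of a linear association between page load time and website conversion rate.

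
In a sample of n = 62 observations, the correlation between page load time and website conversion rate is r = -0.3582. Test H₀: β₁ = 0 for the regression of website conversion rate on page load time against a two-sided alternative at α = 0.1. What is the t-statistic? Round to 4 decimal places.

t = r·√(n − 2)/√(1 − r²) = -0.3582·√60/√0.871693 = -2.9718.
df = n − 2 = 60.
Two-sided p ≈ 0.0043, which is < 0.1, so reject H₀.
There is evidence of a linear association between page load time and website conversion rate.

t = -2.9718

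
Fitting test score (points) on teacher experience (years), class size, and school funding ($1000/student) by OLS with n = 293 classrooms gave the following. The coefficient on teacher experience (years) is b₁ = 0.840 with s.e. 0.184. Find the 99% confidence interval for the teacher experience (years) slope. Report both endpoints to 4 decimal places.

(0.3629, 1.3171)

df = n − k − 1 = 293 − 3 − 1 = 289.
t* = t_{0.005, 289} = 2.592948.
Margin = t* × SE = 2.592948 × 0.184 = 0.477102.
CI: 0.840 ± 0.477102 → (0.3629, 1.3171).
With 99% confidence, each one-unit increase in teacher experience (years) is associated with a change of between 0.3629 and 1.3171 points in test score, holding the other predictors fixed.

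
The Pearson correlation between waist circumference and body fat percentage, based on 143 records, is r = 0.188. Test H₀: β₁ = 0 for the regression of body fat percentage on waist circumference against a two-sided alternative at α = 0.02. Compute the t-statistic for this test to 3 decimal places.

t = r·√(n − 2)/√(1 − r²) = 0.188·√141/√0.964656 = 2.273.
df = n − 2 = 141.
Two-sided p ≈ 0.0245, which is ≥ 0.02, so fail to reject H₀.
The data do not give significant evidence of a linear association between waist circumference and body fat percentage.

t = 2.273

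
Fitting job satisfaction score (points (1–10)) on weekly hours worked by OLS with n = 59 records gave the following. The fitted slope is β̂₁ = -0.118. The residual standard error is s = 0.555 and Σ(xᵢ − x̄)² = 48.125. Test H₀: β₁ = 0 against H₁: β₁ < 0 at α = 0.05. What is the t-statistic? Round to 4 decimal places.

SE(β̂₁) = s/√Sₓₓ = 0.555/√48.125 = 0.0800032.
t = -0.118 / 0.0800032 = -1.4749.
df = n − 2 = 57.
One-sided p ≈ 0.0729, which is ≥ 0.05, so fail to reject H₀.
The data do not give significant evidence that the true slope on weekly hours worked is negative.

t = -1.4749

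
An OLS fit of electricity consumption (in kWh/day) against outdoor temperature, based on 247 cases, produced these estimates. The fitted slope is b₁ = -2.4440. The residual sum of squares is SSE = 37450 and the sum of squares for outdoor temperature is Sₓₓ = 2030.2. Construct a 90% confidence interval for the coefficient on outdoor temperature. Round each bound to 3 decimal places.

MSE = SSE/(n − 2) = 37450/245 = 152.857.
SE(b₁) = √(MSE/Sₓₓ) = √(152.857/2030.2) = 0.274393.
df = n − 2 = 245.
t* = t_{0.05, 245} = 1.651097.
Margin = t* × SE = 1.651097 × 0.274393 = 0.45305.
CI: -2.4440 ± 0.45305 → (-2.897, -1.991).
With 90% confidence, each one-unit increase in outdoor temperature is associated with a change of between -2.897 and -1.991 kWh/day in electricity consumption.

(-2.897, -1.991)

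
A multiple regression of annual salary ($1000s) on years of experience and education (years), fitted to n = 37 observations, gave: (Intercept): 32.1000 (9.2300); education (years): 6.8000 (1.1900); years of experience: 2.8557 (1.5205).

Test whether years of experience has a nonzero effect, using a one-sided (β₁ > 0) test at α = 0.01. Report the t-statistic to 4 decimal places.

t = 1.8781

Read off: b = 2.8557, SE = 1.5205 for years of experience.
H₀: β₁ = 0 vs H₁: β₁ > 0.
t = 2.8557 / 1.5205 = 1.8781.
df = n − k − 1 = 37 − 2 − 1 = 34.
One-sided p ≈ 0.0345, which is ≥ 0.01, so fail to reject H₀.
The data do not give significant evidence that the true slope on years of experience is positive, holding the other predictors fixed.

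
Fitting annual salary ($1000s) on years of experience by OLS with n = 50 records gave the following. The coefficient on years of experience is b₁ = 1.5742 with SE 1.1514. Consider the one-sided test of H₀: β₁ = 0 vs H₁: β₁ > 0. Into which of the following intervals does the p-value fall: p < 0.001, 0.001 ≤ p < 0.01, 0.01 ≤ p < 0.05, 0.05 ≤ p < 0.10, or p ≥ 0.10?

t = 1.5742 / 1.1514 = 1.367.
df = n − 2 = 50 − 2 = 48.
One-sided p = P(T_{48} > t) ≈ 0.0890.
So 0.05 ≤ p < 0.10.

0.05 ≤ p < 0.10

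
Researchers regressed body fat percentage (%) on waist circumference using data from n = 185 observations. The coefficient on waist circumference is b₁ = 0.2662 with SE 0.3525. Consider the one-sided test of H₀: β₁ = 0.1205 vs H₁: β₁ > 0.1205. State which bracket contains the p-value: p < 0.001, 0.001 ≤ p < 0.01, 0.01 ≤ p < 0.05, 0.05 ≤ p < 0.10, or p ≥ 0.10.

t = (0.2662 − 0.1205) / 0.3525 = 0.413.
df = n − 2 = 185 − 2 = 183.
One-sided p = P(T_{183} > t) ≈ 0.3399.
So p ≥ 0.10.

p ≥ 0.10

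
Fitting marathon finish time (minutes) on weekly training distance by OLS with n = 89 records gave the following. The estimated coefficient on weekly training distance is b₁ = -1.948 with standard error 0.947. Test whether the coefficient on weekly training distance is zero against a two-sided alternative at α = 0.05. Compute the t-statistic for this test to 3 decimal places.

t = -2.057

H₀: β₁ = 0 vs H₁: β₁ ≠ 0.
t = (b₁ − β₁⁰)/SE = -1.948 / 0.947 = -2.057.
df = n − 2 = 89 − 2 = 87.
Two-sided p ≈ 0.0427, which is < 0.05, so reject H₀.
There is evidence that weekly training distance is associated with marathon finish time.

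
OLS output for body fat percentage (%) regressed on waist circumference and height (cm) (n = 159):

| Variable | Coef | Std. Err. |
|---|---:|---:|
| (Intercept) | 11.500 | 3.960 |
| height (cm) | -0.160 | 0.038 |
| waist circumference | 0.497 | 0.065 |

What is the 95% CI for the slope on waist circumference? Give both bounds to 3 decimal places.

(0.369, 0.625)

Read off: b = 0.497, SE = 0.065 for waist circumference.
df = n − k − 1 = 159 − 2 − 1 = 156.
t* = t_{0.025, 156} = 1.975288.
Margin = t* × SE = 1.975288 × 0.065 = 0.12839.
CI: 0.497 ± 0.12839 → (0.369, 0.625).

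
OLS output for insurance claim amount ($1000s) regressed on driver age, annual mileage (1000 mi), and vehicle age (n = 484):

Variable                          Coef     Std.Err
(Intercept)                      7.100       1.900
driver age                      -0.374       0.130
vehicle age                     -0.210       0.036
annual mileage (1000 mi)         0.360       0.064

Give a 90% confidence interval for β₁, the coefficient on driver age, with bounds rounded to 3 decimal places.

Read off: b = -0.374, SE = 0.130 for driver age.
df = n − k − 1 = 484 − 3 − 1 = 480.
t* = t_{0.05, 480} = 1.648034.
Margin = t* × SE = 1.648034 × 0.130 = 0.21424.
CI: -0.374 ± 0.21424 → (-0.588, -0.160).

(-0.588, -0.160)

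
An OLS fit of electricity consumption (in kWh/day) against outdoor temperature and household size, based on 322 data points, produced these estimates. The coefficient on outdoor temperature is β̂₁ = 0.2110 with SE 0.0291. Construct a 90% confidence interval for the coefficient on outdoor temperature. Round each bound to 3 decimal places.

df = n − k − 1 = 322 − 2 − 1 = 319.
t* = t_{0.05, 319} = 1.649644.
Margin = t* × SE = 1.649644 × 0.0291 = 0.04800.
CI: 0.2110 ± 0.04800 → (0.163, 0.259).
With 90% confidence, each one-unit increase in outdoor temperature is associated with a change of between 0.163 and 0.259 kWh/day in electricity consumption, holding the other predictors fixed.

(0.163, 0.259)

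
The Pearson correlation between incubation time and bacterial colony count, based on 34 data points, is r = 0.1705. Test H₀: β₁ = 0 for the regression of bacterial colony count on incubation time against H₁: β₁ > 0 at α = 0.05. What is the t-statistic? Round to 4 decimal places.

t = 0.9788

t = r·√(n − 2)/√(1 − r²) = 0.1705·√32/√0.97093 = 0.9788.
df = n − 2 = 32.
One-sided p ≈ 0.1675, which is ≥ 0.05, so fail to reject H₀.
The data do not give significant evidence of a linear association between incubation time and bacterial colony count.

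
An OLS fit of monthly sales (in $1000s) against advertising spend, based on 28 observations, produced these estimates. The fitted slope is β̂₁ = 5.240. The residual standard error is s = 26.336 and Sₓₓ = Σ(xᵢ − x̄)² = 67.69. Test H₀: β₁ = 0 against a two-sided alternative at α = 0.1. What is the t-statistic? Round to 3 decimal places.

SE(β̂₁) = s/√Sₓₓ = 26.336/√67.69 = 3.20101.
t = 5.240 / 3.20101 = 1.637.
df = n − 2 = 26.
Two-sided p ≈ 0.1137, which is ≥ 0.1, so fail to reject H₀.
The data do not give significant evidence of an association between advertising spend and monthly sales.

t = 1.637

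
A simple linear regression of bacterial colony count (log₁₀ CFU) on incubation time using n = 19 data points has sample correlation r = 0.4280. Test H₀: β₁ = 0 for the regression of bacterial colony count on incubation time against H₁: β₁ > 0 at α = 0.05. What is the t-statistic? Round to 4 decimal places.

t = 1.9526

t = r·√(n − 2)/√(1 − r²) = 0.4280·√17/√0.816816 = 1.9526.
df = n − 2 = 17.
One-sided p ≈ 0.0338, which is < 0.05, so reject H₀.
There is evidence of a linear association between incubation time and bacterial colony count.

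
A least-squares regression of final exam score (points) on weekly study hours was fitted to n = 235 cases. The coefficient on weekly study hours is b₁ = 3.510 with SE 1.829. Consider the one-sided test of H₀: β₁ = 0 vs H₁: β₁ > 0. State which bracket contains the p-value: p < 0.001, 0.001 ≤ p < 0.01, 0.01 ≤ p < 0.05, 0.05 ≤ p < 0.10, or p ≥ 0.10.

t = 3.510 / 1.829 = 1.919.
df = n − 2 = 235 − 2 = 233.
One-sided p = P(T_{233} > t) ≈ 0.0281.
So 0.01 ≤ p < 0.05.

0.01 ≤ p < 0.05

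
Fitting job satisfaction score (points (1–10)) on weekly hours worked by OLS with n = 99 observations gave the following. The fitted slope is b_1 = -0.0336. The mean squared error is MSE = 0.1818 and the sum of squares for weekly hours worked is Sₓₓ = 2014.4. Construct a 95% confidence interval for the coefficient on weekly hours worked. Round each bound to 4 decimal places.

SE(b_1) = √(MSE/Sₓₓ) = √(0.1818/2014.4) = 0.00950001.
df = n − 2 = 97.
t* = t_{0.025, 97} = 1.984723.
Margin = t* × SE = 1.984723 × 0.00950001 = 0.018855.
CI: -0.0336 ± 0.018855 → (-0.0525, -0.0147).
With 95% confidence, each one-unit increase in weekly hours worked is associated with a change of between -0.0525 and -0.0147 points (1–10) in job satisfaction score.

(-0.0525, -0.0147)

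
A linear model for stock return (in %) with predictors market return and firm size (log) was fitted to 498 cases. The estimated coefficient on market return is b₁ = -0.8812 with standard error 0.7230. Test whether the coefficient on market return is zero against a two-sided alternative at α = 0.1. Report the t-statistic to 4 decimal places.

t = -1.2188

H₀: β₁ = 0 vs H₁: β₁ ≠ 0.
t = (b₁ − β₁⁰)/SE = -0.8812 / 0.7230 = -1.2188.
df = n − k − 1 = 498 − 2 − 1 = 495.
Two-sided p ≈ 0.2235, which is ≥ 0.1, so fail to reject H₀.
The data do not give significant evidence of an association between market return and stock return, after adjusting for the other predictors.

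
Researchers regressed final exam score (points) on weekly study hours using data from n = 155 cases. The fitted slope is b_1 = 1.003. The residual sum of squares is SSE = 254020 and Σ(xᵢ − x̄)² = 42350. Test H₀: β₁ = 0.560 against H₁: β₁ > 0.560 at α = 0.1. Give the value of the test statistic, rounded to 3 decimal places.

MSE = SSE/(n − 2) = 254020/153 = 1660.26.
SE(b_1) = √(MSE/Sₓₓ) = √(1660.26/42350) = 0.197998.
t = (1.003 − 0.560) / 0.197998 = 2.237.
df = n − 2 = 153.
One-sided p ≈ 0.0134, which is < 0.1, so reject H₀.
There is evidence that the true slope on weekly study hours exceeds 0.560 points per unit.

t = 2.237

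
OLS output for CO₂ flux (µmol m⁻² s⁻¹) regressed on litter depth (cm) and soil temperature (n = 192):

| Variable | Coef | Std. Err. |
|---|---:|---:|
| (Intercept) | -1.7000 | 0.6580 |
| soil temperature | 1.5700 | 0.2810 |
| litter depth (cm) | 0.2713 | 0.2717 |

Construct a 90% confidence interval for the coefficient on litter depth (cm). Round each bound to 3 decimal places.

(-0.178, 0.720)

Read off: b = 0.2713, SE = 0.2717 for litter depth (cm).
df = n − k − 1 = 192 − 2 − 1 = 189.
t* = t_{0.05, 189} = 1.652956.
Margin = t* × SE = 1.652956 × 0.2717 = 0.44911.
CI: 0.2713 ± 0.44911 → (-0.178, 0.720).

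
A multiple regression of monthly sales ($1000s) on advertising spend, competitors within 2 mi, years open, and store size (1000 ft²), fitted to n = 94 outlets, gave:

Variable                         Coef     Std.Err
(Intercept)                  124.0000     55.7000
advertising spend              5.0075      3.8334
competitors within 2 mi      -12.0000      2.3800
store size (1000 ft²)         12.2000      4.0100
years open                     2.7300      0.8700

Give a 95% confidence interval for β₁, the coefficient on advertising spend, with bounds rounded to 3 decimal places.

Read off: b = 5.0075, SE = 3.8334 for advertising spend.
df = n − k − 1 = 94 − 4 − 1 = 89.
t* = t_{0.025, 89} = 1.986979.
Margin = t* × SE = 1.986979 × 3.8334 = 7.61688.
CI: 5.0075 ± 7.61688 → (-2.609, 12.624).

(-2.609, 12.624)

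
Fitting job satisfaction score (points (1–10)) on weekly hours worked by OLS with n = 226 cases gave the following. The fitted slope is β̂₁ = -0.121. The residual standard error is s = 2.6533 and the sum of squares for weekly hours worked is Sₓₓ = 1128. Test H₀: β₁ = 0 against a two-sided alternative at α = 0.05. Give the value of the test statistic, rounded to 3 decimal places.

SE(β̂₁) = s/√Sₓₓ = 2.6533/√1128 = 0.0790009.
t = -0.121 / 0.0790009 = -1.532.
df = n − 2 = 224.
Two-sided p ≈ 0.1270, which is ≥ 0.05, so fail to reject H₀.
The data do not give significant evidence of an association between weekly hours worked and job satisfaction score.

t = -1.532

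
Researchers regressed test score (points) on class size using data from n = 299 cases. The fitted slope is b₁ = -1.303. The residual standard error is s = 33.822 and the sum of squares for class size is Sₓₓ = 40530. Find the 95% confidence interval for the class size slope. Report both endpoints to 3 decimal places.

SE(b₁) = s/√Sₓₓ = 33.822/√40530 = 0.168001.
df = n − 2 = 297.
t* = t_{0.025, 297} = 1.967984.
Margin = t* × SE = 1.967984 × 0.168001 = 0.33062.
CI: -1.303 ± 0.33062 → (-1.634, -0.972).
With 95% confidence, each one-unit increase in class size is associated with a change of between -1.634 and -0.972 points in test score.

(-1.634, -0.972)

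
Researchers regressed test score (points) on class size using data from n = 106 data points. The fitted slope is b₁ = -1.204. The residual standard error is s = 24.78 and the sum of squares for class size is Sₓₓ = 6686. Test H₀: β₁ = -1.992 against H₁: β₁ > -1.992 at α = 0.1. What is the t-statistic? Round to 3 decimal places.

SE(b₁) = s/√Sₓₓ = 24.78/√6686 = 0.303053.
t = (-1.204 − (-1.992)) / 0.303053 = 2.600.
df = n − 2 = 104.
One-sided p ≈ 0.0053, which is < 0.1, so reject H₀.
There is evidence that the true slope on class size exceeds -1.992 points per unit.

t = 2.600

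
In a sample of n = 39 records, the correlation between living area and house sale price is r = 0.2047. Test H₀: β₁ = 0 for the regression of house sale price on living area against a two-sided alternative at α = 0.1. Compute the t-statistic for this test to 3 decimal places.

t = r·√(n − 2)/√(1 − r²) = 0.2047·√37/√0.958098 = 1.272.
df = n − 2 = 37.
Two-sided p ≈ 0.2113, which is ≥ 0.1, so fail to reject H₀.
The data do not give significant evidence of a linear association between living area and house sale price.

t = 1.272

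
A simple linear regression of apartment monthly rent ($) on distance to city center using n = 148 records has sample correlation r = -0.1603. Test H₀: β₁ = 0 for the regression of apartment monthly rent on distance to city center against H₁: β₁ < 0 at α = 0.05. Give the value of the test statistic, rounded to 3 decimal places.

t = -1.962

t = r·√(n − 2)/√(1 − r²) = -0.1603·√146/√0.974304 = -1.962.
df = n − 2 = 146.
One-sided p ≈ 0.0258, which is < 0.05, so reject H₀.
There is evidence of a linear association between distance to city center and apartment monthly rent.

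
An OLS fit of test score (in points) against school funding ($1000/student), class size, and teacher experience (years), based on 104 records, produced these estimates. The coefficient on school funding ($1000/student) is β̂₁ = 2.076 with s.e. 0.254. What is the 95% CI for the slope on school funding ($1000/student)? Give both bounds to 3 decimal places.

(1.572, 2.580)

df = n − k − 1 = 104 − 3 − 1 = 100.
t* = t_{0.025, 100} = 1.983972.
Margin = t* × SE = 1.983972 × 0.254 = 0.50393.
CI: 2.076 ± 0.50393 → (1.572, 2.580).
With 95% confidence, each one-unit increase in school funding ($1000/student) is associated with a change of between 1.572 and 2.580 points in test score, holding the other predictors fixed.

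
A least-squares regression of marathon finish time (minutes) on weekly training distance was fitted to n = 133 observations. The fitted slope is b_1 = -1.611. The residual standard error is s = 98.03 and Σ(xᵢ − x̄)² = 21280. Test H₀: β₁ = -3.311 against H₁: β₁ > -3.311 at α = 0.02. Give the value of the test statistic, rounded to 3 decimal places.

t = 2.530

SE(b_1) = s/√Sₓₓ = 98.03/√21280 = 0.672006.
t = (-1.611 − (-3.311)) / 0.672006 = 2.530.
df = n − 2 = 131.
One-sided p ≈ 0.0063, which is < 0.02, so reject H₀.
There is evidence that the true slope on weekly training distance exceeds -3.311 minutes per unit.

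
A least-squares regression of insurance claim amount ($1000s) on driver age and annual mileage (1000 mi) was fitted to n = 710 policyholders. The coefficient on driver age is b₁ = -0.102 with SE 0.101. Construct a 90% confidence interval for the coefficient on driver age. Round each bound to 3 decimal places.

df = n − k − 1 = 710 − 2 − 1 = 707.
t* = t_{0.05, 707} = 1.647012.
Margin = t* × SE = 1.647012 × 0.101 = 0.16635.
CI: -0.102 ± 0.16635 → (-0.268, 0.064).
With 90% confidence, each one-unit increase in driver age is associated with a change of between -0.268 and 0.064 $1000s in insurance claim amount, holding the other predictors fixed.

(-0.268, 0.064)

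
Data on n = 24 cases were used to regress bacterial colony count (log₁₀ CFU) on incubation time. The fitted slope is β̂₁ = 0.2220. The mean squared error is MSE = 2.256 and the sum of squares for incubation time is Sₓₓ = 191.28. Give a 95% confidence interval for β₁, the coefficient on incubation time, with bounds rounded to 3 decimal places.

SE(β̂₁) = √(MSE/Sₓₓ) = √(2.256/191.28) = 0.108601.
df = n − 2 = 22.
t* = t_{0.025, 22} = 2.073873.
Margin = t* × SE = 2.073873 × 0.108601 = 0.22523.
CI: 0.2220 ± 0.22523 → (-0.003, 0.447).
With 95% confidence, each one-unit increase in incubation time is associated with a change of between -0.003 and 0.447 log₁₀ CFU in bacterial colony count.

(-0.003, 0.447)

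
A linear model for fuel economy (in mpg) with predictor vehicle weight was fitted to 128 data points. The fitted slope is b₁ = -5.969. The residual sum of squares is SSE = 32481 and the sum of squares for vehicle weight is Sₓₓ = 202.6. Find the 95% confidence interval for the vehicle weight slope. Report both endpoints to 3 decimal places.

(-8.201, -3.737)

MSE = SSE/(n − 2) = 32481/126 = 257.786.
SE(b₁) = √(MSE/Sₓₓ) = √(257.786/202.6) = 1.128.
df = n − 2 = 126.
t* = t_{0.025, 126} = 1.978971.
Margin = t* × SE = 1.978971 × 1.128 = 2.23228.
CI: -5.969 ± 2.23228 → (-8.201, -3.737).
With 95% confidence, each one-unit increase in vehicle weight is associated with a change of between -8.201 and -3.737 mpg in fuel economy.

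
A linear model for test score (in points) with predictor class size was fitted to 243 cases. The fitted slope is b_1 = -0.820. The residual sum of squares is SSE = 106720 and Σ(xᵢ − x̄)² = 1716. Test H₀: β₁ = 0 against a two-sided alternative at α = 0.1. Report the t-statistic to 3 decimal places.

t = -1.614

MSE = SSE/(n − 2) = 106720/241 = 442.822.
SE(b_1) = √(MSE/Sₓₓ) = √(442.822/1716) = 0.507991.
t = -0.820 / 0.507991 = -1.614.
df = n − 2 = 241.
Two-sided p ≈ 0.1078, which is ≥ 0.1, so fail to reject H₀.
The data do not give significant evidence of an association between class size and test score.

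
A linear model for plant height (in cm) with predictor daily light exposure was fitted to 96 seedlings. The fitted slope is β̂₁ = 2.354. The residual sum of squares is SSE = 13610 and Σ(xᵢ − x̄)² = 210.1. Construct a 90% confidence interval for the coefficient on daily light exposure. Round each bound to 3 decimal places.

MSE = SSE/(n − 2) = 13610/94 = 144.787.
SE(β̂₁) = √(MSE/Sₓₓ) = √(144.787/210.1) = 0.830141.
df = n − 2 = 94.
t* = t_{0.05, 94} = 1.661226.
Margin = t* × SE = 1.661226 × 0.830141 = 1.37905.
CI: 2.354 ± 1.37905 → (0.975, 3.733).
With 90% confidence, each one-unit increase in daily light exposure is associated with a change of between 0.975 and 3.733 cm in plant height.

(0.975, 3.733)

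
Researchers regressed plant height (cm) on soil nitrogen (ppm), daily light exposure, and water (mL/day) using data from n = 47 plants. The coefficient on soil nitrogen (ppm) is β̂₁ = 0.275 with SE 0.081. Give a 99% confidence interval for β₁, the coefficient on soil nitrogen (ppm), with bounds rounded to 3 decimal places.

df = n − k − 1 = 47 − 3 − 1 = 43.
t* = t_{0.005, 43} = 2.695102.
Margin = t* × SE = 2.695102 × 0.081 = 0.21830.
CI: 0.275 ± 0.21830 → (0.057, 0.493).
With 99% confidence, each one-unit increase in soil nitrogen (ppm) is associated with a change of between 0.057 and 0.493 cm in plant height, holding the other predictors fixed.

(0.057, 0.493)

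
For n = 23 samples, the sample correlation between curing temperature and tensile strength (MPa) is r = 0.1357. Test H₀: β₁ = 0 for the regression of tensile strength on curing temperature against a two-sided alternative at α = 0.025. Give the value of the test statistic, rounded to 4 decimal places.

t = 0.6277

t = r·√(n − 2)/√(1 − r²) = 0.1357·√21/√0.981586 = 0.6277.
df = n − 2 = 21.
Two-sided p ≈ 0.5370, which is ≥ 0.025, so fail to reject H₀.
The data do not give significant evidence of a linear association between curing temperature and tensile strength.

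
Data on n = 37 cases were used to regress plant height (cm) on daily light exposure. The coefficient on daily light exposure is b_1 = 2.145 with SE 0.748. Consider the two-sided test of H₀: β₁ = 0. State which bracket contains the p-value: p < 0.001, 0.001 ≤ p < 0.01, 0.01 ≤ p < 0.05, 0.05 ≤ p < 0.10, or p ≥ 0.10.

0.001 ≤ p < 0.01

t = 2.145 / 0.748 = 2.868.
df = n − 2 = 37 − 2 = 35.
Two-sided p = 2·P(T_{35} > |t|) ≈ 0.0070.
So 0.001 ≤ p < 0.01.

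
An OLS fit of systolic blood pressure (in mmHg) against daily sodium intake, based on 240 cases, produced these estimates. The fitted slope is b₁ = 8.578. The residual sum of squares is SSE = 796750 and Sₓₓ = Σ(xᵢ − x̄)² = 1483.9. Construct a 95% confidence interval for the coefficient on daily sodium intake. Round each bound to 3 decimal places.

(5.619, 11.537)

MSE = SSE/(n − 2) = 796750/238 = 3347.69.
SE(b₁) = √(MSE/Sₓₓ) = √(3347.69/1483.9) = 1.502.
df = n − 2 = 238.
t* = t_{0.025, 238} = 1.969982.
Margin = t* × SE = 1.969982 × 1.502 = 2.95891.
CI: 8.578 ± 2.95891 → (5.619, 11.537).
With 95% confidence, each one-unit increase in daily sodium intake is associated with a change of between 5.619 and 11.537 mmHg in systolic blood pressure.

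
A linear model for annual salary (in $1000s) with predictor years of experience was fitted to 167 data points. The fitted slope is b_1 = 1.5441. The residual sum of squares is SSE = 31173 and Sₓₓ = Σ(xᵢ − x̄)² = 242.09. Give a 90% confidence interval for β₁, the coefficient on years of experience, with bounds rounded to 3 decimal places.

MSE = SSE/(n − 2) = 31173/165 = 188.927.
SE(b_1) = √(MSE/Sₓₓ) = √(188.927/242.09) = 0.883403.
df = n − 2 = 165.
t* = t_{0.05, 165} = 1.654141.
Margin = t* × SE = 1.654141 × 0.883403 = 1.46127.
CI: 1.5441 ± 1.46127 → (0.083, 3.005).
With 90% confidence, each one-unit increase in years of experience is associated with a change of between 0.083 and 3.005 $1000s in annual salary.

(0.083, 3.005)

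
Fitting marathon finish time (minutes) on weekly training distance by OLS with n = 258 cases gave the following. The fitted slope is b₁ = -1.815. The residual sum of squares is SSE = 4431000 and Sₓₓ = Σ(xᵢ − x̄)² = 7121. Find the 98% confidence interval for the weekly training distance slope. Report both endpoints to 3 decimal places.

(-5.465, 1.835)

MSE = SSE/(n − 2) = 4431000/256 = 17308.6.
SE(b₁) = √(MSE/Sₓₓ) = √(17308.6/7121) = 1.55905.
df = n − 2 = 256.
t* = t_{0.01, 256} = 2.341002.
Margin = t* × SE = 2.341002 × 1.55905 = 3.64974.
CI: -1.815 ± 3.64974 → (-5.465, 1.835).
With 98% confidence, each one-unit increase in weekly training distance is associated with a change of between -5.465 and 1.835 minutes in marathon finish time.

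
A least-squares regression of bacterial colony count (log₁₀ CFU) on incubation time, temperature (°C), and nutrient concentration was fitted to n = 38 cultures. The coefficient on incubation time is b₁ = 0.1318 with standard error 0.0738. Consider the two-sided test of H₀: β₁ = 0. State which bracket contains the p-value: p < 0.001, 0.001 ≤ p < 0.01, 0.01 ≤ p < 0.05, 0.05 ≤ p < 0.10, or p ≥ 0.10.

t = 0.1318 / 0.0738 = 1.786.
df = n − k − 1 = 38 − 3 − 1 = 34.
Two-sided p = 2·P(T_{34} > |t|) ≈ 0.0830.
So 0.05 ≤ p < 0.10.

0.05 ≤ p < 0.10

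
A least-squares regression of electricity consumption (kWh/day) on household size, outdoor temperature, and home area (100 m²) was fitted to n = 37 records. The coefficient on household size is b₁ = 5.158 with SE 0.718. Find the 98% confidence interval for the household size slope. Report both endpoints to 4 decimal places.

df = n − k − 1 = 37 − 3 − 1 = 33.
t* = t_{0.01, 33} = 2.444794.
Margin = t* × SE = 2.444794 × 0.718 = 1.755362.
CI: 5.158 ± 1.755362 → (3.4026, 6.9134).
With 98% confidence, each one-unit increase in household size is associated with a change of between 3.4026 and 6.9134 kWh/day in electricity consumption, holding the other predictors fixed.

(3.4026, 6.9134)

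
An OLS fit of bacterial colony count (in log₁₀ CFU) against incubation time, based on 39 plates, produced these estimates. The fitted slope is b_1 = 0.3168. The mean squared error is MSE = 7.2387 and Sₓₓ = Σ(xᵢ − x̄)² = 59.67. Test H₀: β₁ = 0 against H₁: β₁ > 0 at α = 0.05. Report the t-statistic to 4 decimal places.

SE(b_1) = √(MSE/Sₓₓ) = √(7.2387/59.67) = 0.348299.
t = 0.3168 / 0.348299 = 0.9096.
df = n − 2 = 37.
One-sided p ≈ 0.1845, which is ≥ 0.05, so fail to reject H₀.
The data do not give significant evidence that the true slope on incubation time is positive.

t = 0.9096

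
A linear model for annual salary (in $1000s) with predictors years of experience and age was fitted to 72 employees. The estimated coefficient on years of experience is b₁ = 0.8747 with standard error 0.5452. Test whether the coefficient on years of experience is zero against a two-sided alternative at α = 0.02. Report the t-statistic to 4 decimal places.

t = 1.6044

H₀: β₁ = 0 vs H₁: β₁ ≠ 0.
t = (b₁ − β₁⁰)/SE = 0.8747 / 0.5452 = 1.6044.
df = n − k − 1 = 72 − 2 − 1 = 69.
Two-sided p ≈ 0.1132, which is ≥ 0.02, so fail to reject H₀.
The data do not give significant evidence of an association between years of experience and annual salary, after adjusting for the other predictors.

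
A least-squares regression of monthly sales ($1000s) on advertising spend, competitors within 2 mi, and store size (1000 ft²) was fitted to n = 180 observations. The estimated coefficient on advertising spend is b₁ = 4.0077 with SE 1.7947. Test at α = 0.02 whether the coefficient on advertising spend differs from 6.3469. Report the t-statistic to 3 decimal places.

t = -1.303

H₀: β₁ = 6.3469 vs H₁: β₁ ≠ 6.3469.
t = (b₁ − β₁⁰)/SE = (4.0077 − 6.3469) / 1.7947 = -1.303.
df = n − k − 1 = 180 − 3 − 1 = 176.
Two-sided p ≈ 0.1941, which is ≥ 0.02, so fail to reject H₀.
The data are consistent with a true slope of 6.3469 $1000s per unit of advertising spend, holding the other predictors fixed.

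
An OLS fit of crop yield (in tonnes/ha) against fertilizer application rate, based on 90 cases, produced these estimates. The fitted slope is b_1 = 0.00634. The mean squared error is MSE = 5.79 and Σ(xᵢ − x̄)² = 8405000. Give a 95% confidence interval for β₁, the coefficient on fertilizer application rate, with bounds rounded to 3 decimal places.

(0.005, 0.008)

SE(b_1) = √(MSE/Sₓₓ) = √(5.79/8405000) = 0.000829985.
df = n − 2 = 88.
t* = t_{0.025, 88} = 1.98729.
Margin = t* × SE = 1.98729 × 0.000829985 = 0.00165.
CI: 0.00634 ± 0.00165 → (0.005, 0.008).
With 95% confidence, each one-unit increase in fertilizer application rate is associated with a change of between 0.005 and 0.008 tonnes/ha in crop yield.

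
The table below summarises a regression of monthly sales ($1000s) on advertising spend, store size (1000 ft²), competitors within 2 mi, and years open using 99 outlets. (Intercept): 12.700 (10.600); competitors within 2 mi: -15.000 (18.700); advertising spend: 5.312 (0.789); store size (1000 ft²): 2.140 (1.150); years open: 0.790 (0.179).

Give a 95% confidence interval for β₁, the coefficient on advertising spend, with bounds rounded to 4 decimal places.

Read off: b = 5.312, SE = 0.789 for advertising spend.
df = n − k − 1 = 99 − 4 − 1 = 94.
t* = t_{0.025, 94} = 1.985523.
Margin = t* × SE = 1.985523 × 0.789 = 1.566578.
CI: 5.312 ± 1.566578 → (3.7454, 6.8786).

(3.7454, 6.8786)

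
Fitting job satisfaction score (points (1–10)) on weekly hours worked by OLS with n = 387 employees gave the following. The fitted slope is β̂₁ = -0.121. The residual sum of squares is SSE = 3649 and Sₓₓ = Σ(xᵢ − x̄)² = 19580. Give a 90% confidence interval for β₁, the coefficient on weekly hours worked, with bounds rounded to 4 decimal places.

MSE = SSE/(n − 2) = 3649/385 = 9.47792.
SE(β̂₁) = √(MSE/Sₓₓ) = √(9.47792/19580) = 0.0220014.
df = n − 2 = 385.
t* = t_{0.05, 385} = 1.648821.
Margin = t* × SE = 1.648821 × 0.0220014 = 0.036276.
CI: -0.121 ± 0.036276 → (-0.1573, -0.0847).
With 90% confidence, each one-unit increase in weekly hours worked is associated with a change of between -0.1573 and -0.0847 points (1–10) in job satisfaction score.

(-0.1573, -0.0847)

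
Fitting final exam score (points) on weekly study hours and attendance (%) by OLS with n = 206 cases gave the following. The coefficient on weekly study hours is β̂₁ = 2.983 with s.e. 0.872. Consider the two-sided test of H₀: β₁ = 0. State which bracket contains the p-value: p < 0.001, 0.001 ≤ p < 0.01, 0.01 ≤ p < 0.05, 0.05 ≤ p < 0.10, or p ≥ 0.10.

t = 2.983 / 0.872 = 3.421.
df = n − k − 1 = 206 − 2 − 1 = 203.
Two-sided p = 2·P(T_{203} > |t|) ≈ 0.0008.
So p < 0.001.

p < 0.001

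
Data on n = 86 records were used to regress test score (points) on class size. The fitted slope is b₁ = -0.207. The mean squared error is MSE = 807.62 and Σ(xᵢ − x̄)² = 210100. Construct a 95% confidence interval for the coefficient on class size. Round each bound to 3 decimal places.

SE(b₁) = √(MSE/Sₓₓ) = √(807.62/210100) = 0.0619998.
df = n − 2 = 84.
t* = t_{0.025, 84} = 1.98861.
Margin = t* × SE = 1.98861 × 0.0619998 = 0.12329.
CI: -0.207 ± 0.12329 → (-0.330, -0.084).
With 95% confidence, each one-unit increase in class size is associated with a change of between -0.330 and -0.084 points in test score.

(-0.330, -0.084)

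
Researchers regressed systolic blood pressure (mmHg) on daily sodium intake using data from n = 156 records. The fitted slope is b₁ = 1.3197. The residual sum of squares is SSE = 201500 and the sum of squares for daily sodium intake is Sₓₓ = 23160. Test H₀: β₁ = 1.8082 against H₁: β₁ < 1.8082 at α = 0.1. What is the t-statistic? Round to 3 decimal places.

MSE = SSE/(n − 2) = 201500/154 = 1308.44.
SE(b₁) = √(MSE/Sₓₓ) = √(1308.44/23160) = 0.237688.
t = (1.3197 − 1.8082) / 0.237688 = -2.055.
df = n − 2 = 154.
One-sided p ≈ 0.0208, which is < 0.1, so reject H₀.
There is evidence that the true slope on daily sodium intake is below 1.8082 mmHg per unit.

t = -2.055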